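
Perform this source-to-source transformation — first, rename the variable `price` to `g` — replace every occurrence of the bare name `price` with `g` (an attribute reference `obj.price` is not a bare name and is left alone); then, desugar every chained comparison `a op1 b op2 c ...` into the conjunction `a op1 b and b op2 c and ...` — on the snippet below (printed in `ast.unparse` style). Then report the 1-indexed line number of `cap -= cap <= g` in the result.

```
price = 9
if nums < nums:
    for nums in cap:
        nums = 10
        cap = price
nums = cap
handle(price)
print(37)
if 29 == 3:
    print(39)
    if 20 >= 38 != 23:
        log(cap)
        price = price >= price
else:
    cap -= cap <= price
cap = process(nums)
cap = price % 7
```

Transformed code:
g = 9
if nums < nums:
    for nums in cap:
        nums = 10
        cap = g
nums = cap
handle(g)
print(37)
if 29 == 3:
    print(39)
    if 20 >= 38 and 38 != 23:
        log(cap)
        g = g >= g
else:
    cap -= cap <= g
cap = process(nums)
cap = g % 7

15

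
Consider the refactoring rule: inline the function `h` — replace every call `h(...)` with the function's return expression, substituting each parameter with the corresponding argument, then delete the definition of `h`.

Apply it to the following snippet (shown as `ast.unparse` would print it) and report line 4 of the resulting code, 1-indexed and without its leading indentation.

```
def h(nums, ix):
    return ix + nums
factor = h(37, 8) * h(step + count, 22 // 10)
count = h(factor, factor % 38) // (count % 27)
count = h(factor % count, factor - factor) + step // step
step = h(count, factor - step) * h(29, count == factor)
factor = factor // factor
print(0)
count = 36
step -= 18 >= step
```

Transformed code:
factor = (8 + 37) * (22 // 10 + (step + count))
count = (factor % 38 + factor) // (count % 27)
count = factor - factor + factor % count + step // step
step = (factor - step + count) * ((count == factor) + 29)
factor = factor // factor
print(0)
count = 36
step -= 18 >= step

step = (factor - step + count) * ((count == factor) + 29)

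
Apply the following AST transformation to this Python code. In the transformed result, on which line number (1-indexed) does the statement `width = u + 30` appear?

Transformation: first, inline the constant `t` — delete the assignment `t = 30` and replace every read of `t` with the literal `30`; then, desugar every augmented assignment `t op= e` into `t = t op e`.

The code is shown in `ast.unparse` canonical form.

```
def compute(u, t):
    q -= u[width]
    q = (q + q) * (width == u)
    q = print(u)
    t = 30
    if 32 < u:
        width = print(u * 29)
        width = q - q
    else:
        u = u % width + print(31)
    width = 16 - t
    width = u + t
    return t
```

11

Transformed code:
def compute(u, t):
    q = q - u[width]
    q = (q + q) * (width == u)
    q = print(u)
    if 32 < u:
        width = print(u * 29)
        width = q - q
    else:
        u = u % width + print(31)
    width = 16 - 30
    width = u + 30
    return 30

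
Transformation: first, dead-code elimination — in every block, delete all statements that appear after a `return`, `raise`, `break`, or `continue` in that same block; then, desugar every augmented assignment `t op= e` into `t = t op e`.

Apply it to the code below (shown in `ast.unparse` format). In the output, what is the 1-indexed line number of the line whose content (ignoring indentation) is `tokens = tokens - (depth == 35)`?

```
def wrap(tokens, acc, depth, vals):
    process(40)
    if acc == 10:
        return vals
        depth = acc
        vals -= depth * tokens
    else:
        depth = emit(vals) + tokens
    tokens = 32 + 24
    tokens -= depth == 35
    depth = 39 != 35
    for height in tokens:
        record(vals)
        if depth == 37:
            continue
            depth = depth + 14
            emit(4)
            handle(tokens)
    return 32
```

8

Transformed code:
def wrap(tokens, acc, depth, vals):
    process(40)
    if acc == 10:
        return vals
    else:
        depth = emit(vals) + tokens
    tokens = 32 + 24
    tokens = tokens - (depth == 35)
    depth = 39 != 35
    for height in tokens:
        record(vals)
        if depth == 37:
            continue
    return 32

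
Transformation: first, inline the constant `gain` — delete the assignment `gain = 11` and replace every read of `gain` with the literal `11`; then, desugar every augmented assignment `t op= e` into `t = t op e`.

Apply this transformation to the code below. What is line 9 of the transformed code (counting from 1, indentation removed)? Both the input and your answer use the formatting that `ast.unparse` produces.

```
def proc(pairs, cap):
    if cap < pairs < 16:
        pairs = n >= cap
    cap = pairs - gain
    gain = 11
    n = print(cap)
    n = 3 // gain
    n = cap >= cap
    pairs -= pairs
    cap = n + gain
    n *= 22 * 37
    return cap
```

cap = n + 11

Transformed code:
def proc(pairs, cap):
    if cap < pairs < 16:
        pairs = n >= cap
    cap = pairs - 11
    n = print(cap)
    n = 3 // 11
    n = cap >= cap
    pairs = pairs - pairs
    cap = n + 11
    n = n * (22 * 37)
    return cap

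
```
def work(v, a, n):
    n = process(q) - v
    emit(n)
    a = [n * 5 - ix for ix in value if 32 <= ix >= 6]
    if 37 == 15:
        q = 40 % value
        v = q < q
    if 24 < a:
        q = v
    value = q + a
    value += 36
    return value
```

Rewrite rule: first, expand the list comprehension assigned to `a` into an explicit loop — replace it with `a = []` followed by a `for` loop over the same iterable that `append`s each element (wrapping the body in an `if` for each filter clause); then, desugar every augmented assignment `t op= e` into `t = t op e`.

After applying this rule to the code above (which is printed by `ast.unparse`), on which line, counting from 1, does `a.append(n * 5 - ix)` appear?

7

Transformed code:
def work(v, a, n):
    n = process(q) - v
    emit(n)
    a = []
    for ix in value:
        if 32 <= ix >= 6:
            a.append(n * 5 - ix)
    if 37 == 15:
        q = 40 % value
        v = q < q
    if 24 < a:
        q = v
    value = q + a
    value = value + 36
    return value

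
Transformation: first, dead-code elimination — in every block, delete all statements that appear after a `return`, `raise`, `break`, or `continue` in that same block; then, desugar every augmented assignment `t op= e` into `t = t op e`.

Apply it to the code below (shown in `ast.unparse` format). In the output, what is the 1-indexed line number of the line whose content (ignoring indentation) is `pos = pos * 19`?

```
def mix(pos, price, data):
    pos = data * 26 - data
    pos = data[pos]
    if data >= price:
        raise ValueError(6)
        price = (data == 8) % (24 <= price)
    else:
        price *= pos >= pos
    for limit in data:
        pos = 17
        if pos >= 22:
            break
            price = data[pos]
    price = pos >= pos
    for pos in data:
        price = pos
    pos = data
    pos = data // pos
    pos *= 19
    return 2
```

17

Transformed code:
def mix(pos, price, data):
    pos = data * 26 - data
    pos = data[pos]
    if data >= price:
        raise ValueError(6)
    else:
        price = price * (pos >= pos)
    for limit in data:
        pos = 17
        if pos >= 22:
            break
    price = pos >= pos
    for pos in data:
        price = pos
    pos = data
    pos = data // pos
    pos = pos * 19
    return 2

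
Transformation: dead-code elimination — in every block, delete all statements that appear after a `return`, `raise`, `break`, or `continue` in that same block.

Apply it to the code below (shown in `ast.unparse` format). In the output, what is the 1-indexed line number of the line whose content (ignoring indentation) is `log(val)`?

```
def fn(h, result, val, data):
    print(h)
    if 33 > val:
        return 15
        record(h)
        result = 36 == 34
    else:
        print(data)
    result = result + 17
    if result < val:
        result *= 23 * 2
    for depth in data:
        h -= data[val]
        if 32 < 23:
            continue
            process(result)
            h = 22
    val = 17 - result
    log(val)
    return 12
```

Transformed code:
def fn(h, result, val, data):
    print(h)
    if 33 > val:
        return 15
    else:
        print(data)
    result = result + 17
    if result < val:
        result *= 23 * 2
    for depth in data:
        h -= data[val]
        if 32 < 23:
            continue
    val = 17 - result
    log(val)
    return 12

15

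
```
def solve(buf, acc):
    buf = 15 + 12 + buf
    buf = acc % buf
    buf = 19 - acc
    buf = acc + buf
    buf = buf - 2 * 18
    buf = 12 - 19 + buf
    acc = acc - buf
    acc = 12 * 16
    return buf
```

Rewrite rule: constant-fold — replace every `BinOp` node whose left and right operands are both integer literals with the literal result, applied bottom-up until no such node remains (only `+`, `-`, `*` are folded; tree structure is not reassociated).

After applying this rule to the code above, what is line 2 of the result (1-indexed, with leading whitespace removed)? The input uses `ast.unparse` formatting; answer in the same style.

buf = 27 + buf

Transformed code:
def solve(buf, acc):
    buf = 27 + buf
    buf = acc % buf
    buf = 19 - acc
    buf = acc + buf
    buf = buf - 36
    buf = -7 + buf
    acc = acc - buf
    acc = 192
    return buf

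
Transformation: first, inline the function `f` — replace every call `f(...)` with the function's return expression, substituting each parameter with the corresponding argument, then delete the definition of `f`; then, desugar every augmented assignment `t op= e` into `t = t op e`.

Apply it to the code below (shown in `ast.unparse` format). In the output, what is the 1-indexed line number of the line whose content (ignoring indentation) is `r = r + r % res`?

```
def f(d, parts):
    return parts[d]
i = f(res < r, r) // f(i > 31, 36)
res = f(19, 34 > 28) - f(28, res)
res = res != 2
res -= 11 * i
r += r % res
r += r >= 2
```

Transformed code:
i = r[res < r] // 36[i > 31]
res = (34 > 28)[19] - res[28]
res = res != 2
res = res - 11 * i
r = r + r % res
r = r + (r >= 2)

5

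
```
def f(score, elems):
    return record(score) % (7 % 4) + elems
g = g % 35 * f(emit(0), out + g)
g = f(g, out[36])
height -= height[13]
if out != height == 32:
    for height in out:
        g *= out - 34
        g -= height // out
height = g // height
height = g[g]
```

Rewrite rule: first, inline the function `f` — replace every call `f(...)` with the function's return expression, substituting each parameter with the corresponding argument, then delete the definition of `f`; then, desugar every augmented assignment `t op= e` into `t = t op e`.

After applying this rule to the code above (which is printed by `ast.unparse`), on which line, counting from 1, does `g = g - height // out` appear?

Transformed code:
g = g % 35 * (record(emit(0)) % (7 % 4) + (out + g))
g = record(g) % (7 % 4) + out[36]
height = height - height[13]
if out != height == 32:
    for height in out:
        g = g * (out - 34)
        g = g - height // out
height = g // height
height = g[g]

7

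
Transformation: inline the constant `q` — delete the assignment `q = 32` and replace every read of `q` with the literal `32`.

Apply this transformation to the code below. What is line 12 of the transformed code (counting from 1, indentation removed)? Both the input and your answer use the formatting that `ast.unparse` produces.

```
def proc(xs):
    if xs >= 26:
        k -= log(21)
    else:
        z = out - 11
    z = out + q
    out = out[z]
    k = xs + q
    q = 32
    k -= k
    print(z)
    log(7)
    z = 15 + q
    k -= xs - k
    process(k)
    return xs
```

z = 15 + 32

Transformed code:
def proc(xs):
    if xs >= 26:
        k -= log(21)
    else:
        z = out - 11
    z = out + 32
    out = out[z]
    k = xs + 32
    k -= k
    print(z)
    log(7)
    z = 15 + 32
    k -= xs - k
    process(k)
    return xs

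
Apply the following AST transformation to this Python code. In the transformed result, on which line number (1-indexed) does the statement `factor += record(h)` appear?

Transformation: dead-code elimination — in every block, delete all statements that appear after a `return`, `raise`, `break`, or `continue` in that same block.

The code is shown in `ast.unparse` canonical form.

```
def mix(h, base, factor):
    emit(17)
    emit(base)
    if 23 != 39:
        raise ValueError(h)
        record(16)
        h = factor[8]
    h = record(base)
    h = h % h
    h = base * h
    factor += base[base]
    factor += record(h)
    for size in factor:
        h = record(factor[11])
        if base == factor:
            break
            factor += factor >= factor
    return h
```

Transformed code:
def mix(h, base, factor):
    emit(17)
    emit(base)
    if 23 != 39:
        raise ValueError(h)
    h = record(base)
    h = h % h
    h = base * h
    factor += base[base]
    factor += record(h)
    for size in factor:
        h = record(factor[11])
        if base == factor:
            break
    return h

10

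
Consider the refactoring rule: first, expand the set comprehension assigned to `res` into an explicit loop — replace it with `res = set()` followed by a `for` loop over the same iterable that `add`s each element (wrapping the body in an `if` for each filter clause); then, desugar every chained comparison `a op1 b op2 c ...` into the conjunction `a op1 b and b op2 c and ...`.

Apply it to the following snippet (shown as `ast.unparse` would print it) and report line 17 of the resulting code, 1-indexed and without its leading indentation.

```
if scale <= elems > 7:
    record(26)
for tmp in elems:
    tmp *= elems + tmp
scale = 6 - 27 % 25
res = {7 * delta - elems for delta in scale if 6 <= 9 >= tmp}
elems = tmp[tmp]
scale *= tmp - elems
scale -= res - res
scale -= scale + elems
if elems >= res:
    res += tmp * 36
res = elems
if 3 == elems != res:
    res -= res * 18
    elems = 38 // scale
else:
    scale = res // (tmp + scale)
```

Transformed code:
if scale <= elems and elems > 7:
    record(26)
for tmp in elems:
    tmp *= elems + tmp
scale = 6 - 27 % 25
res = set()
for delta in scale:
    if 6 <= 9 and 9 >= tmp:
        res.add(7 * delta - elems)
elems = tmp[tmp]
scale *= tmp - elems
scale -= res - res
scale -= scale + elems
if elems >= res:
    res += tmp * 36
res = elems
if 3 == elems and elems != res:
    res -= res * 18
    elems = 38 // scale
else:
    scale = res // (tmp + scale)

if 3 == elems and elems != res:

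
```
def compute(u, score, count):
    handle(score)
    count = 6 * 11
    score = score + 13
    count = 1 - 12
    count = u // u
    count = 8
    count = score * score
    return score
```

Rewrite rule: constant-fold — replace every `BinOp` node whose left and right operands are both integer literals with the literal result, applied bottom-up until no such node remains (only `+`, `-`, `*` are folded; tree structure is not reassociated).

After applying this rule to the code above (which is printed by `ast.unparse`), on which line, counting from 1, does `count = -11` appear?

5

Transformed code:
def compute(u, score, count):
    handle(score)
    count = 66
    score = score + 13
    count = -11
    count = u // u
    count = 8
    count = score * score
    return score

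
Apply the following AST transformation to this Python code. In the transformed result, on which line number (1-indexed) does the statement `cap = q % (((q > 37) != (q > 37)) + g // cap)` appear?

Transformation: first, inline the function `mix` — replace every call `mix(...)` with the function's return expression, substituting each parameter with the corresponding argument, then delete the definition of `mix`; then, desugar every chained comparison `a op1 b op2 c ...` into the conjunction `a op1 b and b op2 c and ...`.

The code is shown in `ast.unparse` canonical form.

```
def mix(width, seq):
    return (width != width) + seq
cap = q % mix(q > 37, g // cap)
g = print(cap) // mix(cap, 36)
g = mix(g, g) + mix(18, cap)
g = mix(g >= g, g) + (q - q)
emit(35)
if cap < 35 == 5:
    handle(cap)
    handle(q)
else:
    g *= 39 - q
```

1

Transformed code:
cap = q % (((q > 37) != (q > 37)) + g // cap)
g = print(cap) // ((cap != cap) + 36)
g = (g != g) + g + ((18 != 18) + cap)
g = ((g >= g) != (g >= g)) + g + (q - q)
emit(35)
if cap < 35 and 35 == 5:
    handle(cap)
    handle(q)
else:
    g *= 39 - q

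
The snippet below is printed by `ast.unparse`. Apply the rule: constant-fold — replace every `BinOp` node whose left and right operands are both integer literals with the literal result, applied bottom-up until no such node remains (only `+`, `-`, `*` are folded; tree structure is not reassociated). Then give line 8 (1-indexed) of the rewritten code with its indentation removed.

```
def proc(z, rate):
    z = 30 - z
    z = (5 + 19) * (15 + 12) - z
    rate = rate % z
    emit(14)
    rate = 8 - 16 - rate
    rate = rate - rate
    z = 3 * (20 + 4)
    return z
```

Transformed code:
def proc(z, rate):
    z = 30 - z
    z = 648 - z
    rate = rate % z
    emit(14)
    rate = -8 - rate
    rate = rate - rate
    z = 72
    return z

z = 72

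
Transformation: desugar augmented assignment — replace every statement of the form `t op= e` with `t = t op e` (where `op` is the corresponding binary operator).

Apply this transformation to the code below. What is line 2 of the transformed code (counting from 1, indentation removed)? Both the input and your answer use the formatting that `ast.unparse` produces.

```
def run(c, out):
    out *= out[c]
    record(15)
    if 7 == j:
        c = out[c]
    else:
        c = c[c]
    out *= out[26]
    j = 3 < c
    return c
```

Transformed code:
def run(c, out):
    out = out * out[c]
    record(15)
    if 7 == j:
        c = out[c]
    else:
        c = c[c]
    out = out * out[26]
    j = 3 < c
    return c

out = out * out[c]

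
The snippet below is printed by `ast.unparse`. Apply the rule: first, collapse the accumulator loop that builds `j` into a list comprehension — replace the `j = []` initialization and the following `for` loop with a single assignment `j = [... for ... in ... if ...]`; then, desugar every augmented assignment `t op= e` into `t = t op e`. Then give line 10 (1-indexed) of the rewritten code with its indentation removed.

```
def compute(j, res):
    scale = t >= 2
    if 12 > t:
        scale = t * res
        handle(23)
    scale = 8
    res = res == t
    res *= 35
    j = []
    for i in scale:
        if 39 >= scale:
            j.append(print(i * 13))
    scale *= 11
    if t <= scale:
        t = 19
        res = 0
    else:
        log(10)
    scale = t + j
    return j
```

Transformed code:
def compute(j, res):
    scale = t >= 2
    if 12 > t:
        scale = t * res
        handle(23)
    scale = 8
    res = res == t
    res = res * 35
    j = [print(i * 13) for i in scale if 39 >= scale]
    scale = scale * 11
    if t <= scale:
        t = 19
        res = 0
    else:
        log(10)
    scale = t + j
    return j

scale = scale * 11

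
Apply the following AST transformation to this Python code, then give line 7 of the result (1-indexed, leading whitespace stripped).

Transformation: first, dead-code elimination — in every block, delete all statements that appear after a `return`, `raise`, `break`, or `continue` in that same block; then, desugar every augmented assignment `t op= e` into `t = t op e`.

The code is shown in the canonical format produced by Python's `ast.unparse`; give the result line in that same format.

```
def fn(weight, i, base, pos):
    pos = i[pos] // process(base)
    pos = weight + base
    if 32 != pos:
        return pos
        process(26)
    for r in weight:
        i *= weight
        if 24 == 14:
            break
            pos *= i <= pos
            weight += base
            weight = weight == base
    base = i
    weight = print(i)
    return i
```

Transformed code:
def fn(weight, i, base, pos):
    pos = i[pos] // process(base)
    pos = weight + base
    if 32 != pos:
        return pos
    for r in weight:
        i = i * weight
        if 24 == 14:
            break
    base = i
    weight = print(i)
    return i

i = i * weight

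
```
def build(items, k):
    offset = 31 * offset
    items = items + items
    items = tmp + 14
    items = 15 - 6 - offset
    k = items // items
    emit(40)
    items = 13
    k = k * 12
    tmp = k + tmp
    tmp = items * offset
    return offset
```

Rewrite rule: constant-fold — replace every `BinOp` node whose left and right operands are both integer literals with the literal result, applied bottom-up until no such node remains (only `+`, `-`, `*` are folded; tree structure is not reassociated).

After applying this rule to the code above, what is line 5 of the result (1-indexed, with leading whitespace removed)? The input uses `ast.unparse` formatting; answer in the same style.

items = 9 - offset

Transformed code:
def build(items, k):
    offset = 31 * offset
    items = items + items
    items = tmp + 14
    items = 9 - offset
    k = items // items
    emit(40)
    items = 13
    k = k * 12
    tmp = k + tmp
    tmp = items * offset
    return offset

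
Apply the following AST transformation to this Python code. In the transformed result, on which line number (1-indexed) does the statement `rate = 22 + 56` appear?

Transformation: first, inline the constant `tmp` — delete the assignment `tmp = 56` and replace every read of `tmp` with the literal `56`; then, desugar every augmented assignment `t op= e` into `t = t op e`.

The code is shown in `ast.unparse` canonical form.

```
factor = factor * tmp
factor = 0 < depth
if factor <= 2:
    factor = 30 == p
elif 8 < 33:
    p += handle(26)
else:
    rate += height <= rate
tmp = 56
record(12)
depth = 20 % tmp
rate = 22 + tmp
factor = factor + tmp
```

11

Transformed code:
factor = factor * 56
factor = 0 < depth
if factor <= 2:
    factor = 30 == p
elif 8 < 33:
    p = p + handle(26)
else:
    rate = rate + (height <= rate)
record(12)
depth = 20 % 56
rate = 22 + 56
factor = factor + 56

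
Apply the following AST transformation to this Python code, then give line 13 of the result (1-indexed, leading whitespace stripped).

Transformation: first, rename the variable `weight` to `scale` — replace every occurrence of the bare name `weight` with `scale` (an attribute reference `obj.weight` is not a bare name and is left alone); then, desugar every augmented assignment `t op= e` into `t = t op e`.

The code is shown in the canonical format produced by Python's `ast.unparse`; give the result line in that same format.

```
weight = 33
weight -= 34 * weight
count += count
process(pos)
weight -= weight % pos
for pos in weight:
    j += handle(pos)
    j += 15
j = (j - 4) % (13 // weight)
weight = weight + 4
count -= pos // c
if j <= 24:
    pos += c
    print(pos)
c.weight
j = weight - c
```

pos = pos + c

Transformed code:
scale = 33
scale = scale - 34 * scale
count = count + count
process(pos)
scale = scale - scale % pos
for pos in scale:
    j = j + handle(pos)
    j = j + 15
j = (j - 4) % (13 // scale)
scale = scale + 4
count = count - pos // c
if j <= 24:
    pos = pos + c
    print(pos)
c.weight
j = scale - c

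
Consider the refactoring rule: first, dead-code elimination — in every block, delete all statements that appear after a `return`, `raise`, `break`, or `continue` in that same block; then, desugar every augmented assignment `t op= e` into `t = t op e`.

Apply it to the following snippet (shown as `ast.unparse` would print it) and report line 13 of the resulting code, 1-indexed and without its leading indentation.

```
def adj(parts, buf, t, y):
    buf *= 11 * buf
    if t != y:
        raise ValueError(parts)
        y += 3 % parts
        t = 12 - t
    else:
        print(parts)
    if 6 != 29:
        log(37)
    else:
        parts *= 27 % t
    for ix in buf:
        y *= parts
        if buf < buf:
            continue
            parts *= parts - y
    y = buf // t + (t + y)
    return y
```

Transformed code:
def adj(parts, buf, t, y):
    buf = buf * (11 * buf)
    if t != y:
        raise ValueError(parts)
    else:
        print(parts)
    if 6 != 29:
        log(37)
    else:
        parts = parts * (27 % t)
    for ix in buf:
        y = y * parts
        if buf < buf:
            continue
    y = buf // t + (t + y)
    return y

if buf < buf:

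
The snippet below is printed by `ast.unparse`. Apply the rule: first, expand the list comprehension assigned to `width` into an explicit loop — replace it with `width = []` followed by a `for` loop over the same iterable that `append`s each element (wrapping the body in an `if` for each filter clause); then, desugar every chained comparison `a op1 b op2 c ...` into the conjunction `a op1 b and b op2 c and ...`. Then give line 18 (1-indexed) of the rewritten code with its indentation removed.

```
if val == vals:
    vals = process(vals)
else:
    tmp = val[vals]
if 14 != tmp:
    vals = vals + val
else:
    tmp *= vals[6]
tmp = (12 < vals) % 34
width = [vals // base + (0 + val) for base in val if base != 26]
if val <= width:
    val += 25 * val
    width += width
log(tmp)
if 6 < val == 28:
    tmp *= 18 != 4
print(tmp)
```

if 6 < val and val == 28:

Transformed code:
if val == vals:
    vals = process(vals)
else:
    tmp = val[vals]
if 14 != tmp:
    vals = vals + val
else:
    tmp *= vals[6]
tmp = (12 < vals) % 34
width = []
for base in val:
    if base != 26:
        width.append(vals // base + (0 + val))
if val <= width:
    val += 25 * val
    width += width
log(tmp)
if 6 < val and val == 28:
    tmp *= 18 != 4
print(tmp)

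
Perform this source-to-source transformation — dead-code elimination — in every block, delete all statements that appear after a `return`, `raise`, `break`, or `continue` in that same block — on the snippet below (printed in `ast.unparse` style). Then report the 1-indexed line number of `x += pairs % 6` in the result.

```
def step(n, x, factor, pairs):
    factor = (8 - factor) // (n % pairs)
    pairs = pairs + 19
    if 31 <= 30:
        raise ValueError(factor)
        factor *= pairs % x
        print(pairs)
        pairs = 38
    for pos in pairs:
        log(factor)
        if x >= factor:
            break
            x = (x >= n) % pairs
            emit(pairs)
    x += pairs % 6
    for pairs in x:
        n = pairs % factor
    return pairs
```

Transformed code:
def step(n, x, factor, pairs):
    factor = (8 - factor) // (n % pairs)
    pairs = pairs + 19
    if 31 <= 30:
        raise ValueError(factor)
    for pos in pairs:
        log(factor)
        if x >= factor:
            break
    x += pairs % 6
    for pairs in x:
        n = pairs % factor
    return pairs

10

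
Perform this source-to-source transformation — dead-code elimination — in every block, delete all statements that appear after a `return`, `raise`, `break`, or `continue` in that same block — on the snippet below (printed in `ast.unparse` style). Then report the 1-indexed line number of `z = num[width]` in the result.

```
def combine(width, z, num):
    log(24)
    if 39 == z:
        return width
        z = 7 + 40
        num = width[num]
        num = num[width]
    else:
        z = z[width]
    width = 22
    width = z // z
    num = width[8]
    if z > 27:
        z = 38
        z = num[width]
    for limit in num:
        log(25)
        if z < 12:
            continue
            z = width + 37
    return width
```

12

Transformed code:
def combine(width, z, num):
    log(24)
    if 39 == z:
        return width
    else:
        z = z[width]
    width = 22
    width = z // z
    num = width[8]
    if z > 27:
        z = 38
        z = num[width]
    for limit in num:
        log(25)
        if z < 12:
            continue
    return width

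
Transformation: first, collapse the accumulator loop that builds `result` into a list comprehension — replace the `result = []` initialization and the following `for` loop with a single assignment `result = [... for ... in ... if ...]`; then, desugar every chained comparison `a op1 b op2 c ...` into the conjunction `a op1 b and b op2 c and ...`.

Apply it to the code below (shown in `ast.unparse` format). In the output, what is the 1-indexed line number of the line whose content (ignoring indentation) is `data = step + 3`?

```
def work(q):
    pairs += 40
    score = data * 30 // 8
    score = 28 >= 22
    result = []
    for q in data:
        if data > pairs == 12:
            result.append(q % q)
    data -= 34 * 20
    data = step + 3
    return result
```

Transformed code:
def work(q):
    pairs += 40
    score = data * 30 // 8
    score = 28 >= 22
    result = [q % q for q in data if data > pairs and pairs == 12]
    data -= 34 * 20
    data = step + 3
    return result

7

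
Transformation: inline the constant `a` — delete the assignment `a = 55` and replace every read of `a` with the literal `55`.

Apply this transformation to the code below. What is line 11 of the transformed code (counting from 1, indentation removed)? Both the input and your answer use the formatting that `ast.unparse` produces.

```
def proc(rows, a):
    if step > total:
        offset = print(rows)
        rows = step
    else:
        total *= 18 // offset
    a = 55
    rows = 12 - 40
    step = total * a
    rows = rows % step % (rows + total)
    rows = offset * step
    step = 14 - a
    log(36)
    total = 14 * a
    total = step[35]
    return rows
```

step = 14 - 55

Transformed code:
def proc(rows, a):
    if step > total:
        offset = print(rows)
        rows = step
    else:
        total *= 18 // offset
    rows = 12 - 40
    step = total * 55
    rows = rows % step % (rows + total)
    rows = offset * step
    step = 14 - 55
    log(36)
    total = 14 * 55
    total = step[35]
    return rows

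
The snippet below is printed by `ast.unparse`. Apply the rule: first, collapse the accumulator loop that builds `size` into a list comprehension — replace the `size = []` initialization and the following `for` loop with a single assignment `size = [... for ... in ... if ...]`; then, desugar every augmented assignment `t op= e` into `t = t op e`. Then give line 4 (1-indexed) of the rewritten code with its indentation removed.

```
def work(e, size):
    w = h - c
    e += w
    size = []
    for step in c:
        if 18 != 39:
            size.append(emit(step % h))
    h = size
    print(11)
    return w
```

size = [emit(step % h) for step in c if 18 != 39]

Transformed code:
def work(e, size):
    w = h - c
    e = e + w
    size = [emit(step % h) for step in c if 18 != 39]
    h = size
    print(11)
    return w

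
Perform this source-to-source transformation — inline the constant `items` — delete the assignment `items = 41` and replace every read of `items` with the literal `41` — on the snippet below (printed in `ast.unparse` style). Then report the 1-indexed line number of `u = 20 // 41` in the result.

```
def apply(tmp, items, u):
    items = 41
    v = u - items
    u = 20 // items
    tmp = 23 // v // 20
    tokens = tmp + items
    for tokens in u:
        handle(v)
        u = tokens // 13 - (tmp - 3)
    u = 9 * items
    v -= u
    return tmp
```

3

Transformed code:
def apply(tmp, items, u):
    v = u - 41
    u = 20 // 41
    tmp = 23 // v // 20
    tokens = tmp + 41
    for tokens in u:
        handle(v)
        u = tokens // 13 - (tmp - 3)
    u = 9 * 41
    v -= u
    return tmp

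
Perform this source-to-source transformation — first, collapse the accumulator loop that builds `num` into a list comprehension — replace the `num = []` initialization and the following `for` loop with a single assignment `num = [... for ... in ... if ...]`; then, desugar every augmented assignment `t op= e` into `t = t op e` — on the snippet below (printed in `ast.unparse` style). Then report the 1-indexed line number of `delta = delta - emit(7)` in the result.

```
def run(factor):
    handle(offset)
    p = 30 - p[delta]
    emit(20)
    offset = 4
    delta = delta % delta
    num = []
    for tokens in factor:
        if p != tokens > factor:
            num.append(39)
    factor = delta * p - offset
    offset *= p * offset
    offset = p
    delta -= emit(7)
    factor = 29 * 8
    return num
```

Transformed code:
def run(factor):
    handle(offset)
    p = 30 - p[delta]
    emit(20)
    offset = 4
    delta = delta % delta
    num = [39 for tokens in factor if p != tokens > factor]
    factor = delta * p - offset
    offset = offset * (p * offset)
    offset = p
    delta = delta - emit(7)
    factor = 29 * 8
    return num

11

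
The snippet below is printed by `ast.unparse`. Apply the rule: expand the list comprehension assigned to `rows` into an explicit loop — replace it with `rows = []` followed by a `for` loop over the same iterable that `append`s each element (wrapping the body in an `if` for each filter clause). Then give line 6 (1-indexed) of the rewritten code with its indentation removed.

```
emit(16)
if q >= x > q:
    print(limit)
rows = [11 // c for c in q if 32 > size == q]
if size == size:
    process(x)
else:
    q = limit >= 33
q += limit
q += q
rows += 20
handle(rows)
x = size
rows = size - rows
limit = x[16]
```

if 32 > size == q:

Transformed code:
emit(16)
if q >= x > q:
    print(limit)
rows = []
for c in q:
    if 32 > size == q:
        rows.append(11 // c)
if size == size:
    process(x)
else:
    q = limit >= 33
q += limit
q += q
rows += 20
handle(rows)
x = size
rows = size - rows
limit = x[16]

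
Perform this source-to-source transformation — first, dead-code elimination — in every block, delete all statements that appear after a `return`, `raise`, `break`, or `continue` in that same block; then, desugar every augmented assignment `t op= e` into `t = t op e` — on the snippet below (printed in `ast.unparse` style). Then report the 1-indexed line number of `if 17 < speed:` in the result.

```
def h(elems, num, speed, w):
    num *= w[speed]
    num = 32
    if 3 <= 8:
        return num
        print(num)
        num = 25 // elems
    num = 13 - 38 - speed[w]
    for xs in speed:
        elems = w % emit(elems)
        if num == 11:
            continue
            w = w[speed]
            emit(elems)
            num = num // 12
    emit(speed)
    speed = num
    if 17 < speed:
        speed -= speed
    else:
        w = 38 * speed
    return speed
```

Transformed code:
def h(elems, num, speed, w):
    num = num * w[speed]
    num = 32
    if 3 <= 8:
        return num
    num = 13 - 38 - speed[w]
    for xs in speed:
        elems = w % emit(elems)
        if num == 11:
            continue
    emit(speed)
    speed = num
    if 17 < speed:
        speed = speed - speed
    else:
        w = 38 * speed
    return speed

13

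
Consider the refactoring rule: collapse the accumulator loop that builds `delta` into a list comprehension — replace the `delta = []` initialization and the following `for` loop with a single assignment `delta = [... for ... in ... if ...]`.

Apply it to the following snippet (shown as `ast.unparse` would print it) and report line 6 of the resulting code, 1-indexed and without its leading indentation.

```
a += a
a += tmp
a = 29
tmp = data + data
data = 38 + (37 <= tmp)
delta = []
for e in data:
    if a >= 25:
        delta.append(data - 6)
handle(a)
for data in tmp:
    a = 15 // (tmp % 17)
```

delta = [data - 6 for e in data if a >= 25]

Transformed code:
a += a
a += tmp
a = 29
tmp = data + data
data = 38 + (37 <= tmp)
delta = [data - 6 for e in data if a >= 25]
handle(a)
for data in tmp:
    a = 15 // (tmp % 17)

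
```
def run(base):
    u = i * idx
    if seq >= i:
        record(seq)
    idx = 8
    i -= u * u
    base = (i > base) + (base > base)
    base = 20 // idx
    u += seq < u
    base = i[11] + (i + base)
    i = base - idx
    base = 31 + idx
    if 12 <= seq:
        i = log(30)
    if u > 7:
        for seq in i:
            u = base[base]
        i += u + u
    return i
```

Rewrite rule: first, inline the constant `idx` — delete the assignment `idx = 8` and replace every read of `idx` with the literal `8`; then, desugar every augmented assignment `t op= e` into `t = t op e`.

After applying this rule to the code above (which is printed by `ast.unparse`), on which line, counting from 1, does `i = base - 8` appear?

10

Transformed code:
def run(base):
    u = i * 8
    if seq >= i:
        record(seq)
    i = i - u * u
    base = (i > base) + (base > base)
    base = 20 // 8
    u = u + (seq < u)
    base = i[11] + (i + base)
    i = base - 8
    base = 31 + 8
    if 12 <= seq:
        i = log(30)
    if u > 7:
        for seq in i:
            u = base[base]
        i = i + (u + u)
    return i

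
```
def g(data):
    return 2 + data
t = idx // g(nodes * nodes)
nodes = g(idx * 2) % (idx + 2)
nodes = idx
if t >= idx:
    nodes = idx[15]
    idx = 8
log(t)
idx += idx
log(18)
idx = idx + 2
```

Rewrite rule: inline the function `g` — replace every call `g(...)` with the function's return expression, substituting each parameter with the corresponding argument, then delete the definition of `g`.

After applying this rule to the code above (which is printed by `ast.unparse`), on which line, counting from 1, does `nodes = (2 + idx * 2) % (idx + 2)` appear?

2

Transformed code:
t = idx // (2 + nodes * nodes)
nodes = (2 + idx * 2) % (idx + 2)
nodes = idx
if t >= idx:
    nodes = idx[15]
    idx = 8
log(t)
idx += idx
log(18)
idx = idx + 2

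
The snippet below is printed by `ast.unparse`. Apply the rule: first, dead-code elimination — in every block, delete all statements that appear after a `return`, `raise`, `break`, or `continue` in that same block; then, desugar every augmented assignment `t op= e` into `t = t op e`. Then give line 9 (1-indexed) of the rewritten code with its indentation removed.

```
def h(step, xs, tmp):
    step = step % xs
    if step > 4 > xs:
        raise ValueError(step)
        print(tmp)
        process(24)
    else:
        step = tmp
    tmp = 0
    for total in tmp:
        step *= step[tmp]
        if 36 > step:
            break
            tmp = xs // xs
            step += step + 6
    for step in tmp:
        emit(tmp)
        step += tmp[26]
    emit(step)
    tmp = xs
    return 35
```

step = step * step[tmp]

Transformed code:
def h(step, xs, tmp):
    step = step % xs
    if step > 4 > xs:
        raise ValueError(step)
    else:
        step = tmp
    tmp = 0
    for total in tmp:
        step = step * step[tmp]
        if 36 > step:
            break
    for step in tmp:
        emit(tmp)
        step = step + tmp[26]
    emit(step)
    tmp = xs
    return 35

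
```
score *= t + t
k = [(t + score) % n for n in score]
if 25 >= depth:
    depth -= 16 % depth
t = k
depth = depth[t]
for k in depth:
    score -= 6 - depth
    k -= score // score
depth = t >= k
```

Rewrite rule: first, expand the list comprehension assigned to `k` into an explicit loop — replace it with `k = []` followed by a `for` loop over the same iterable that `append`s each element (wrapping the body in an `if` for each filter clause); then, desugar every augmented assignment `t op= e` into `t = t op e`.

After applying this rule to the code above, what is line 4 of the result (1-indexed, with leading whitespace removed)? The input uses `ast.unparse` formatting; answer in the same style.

k.append((t + score) % n)

Transformed code:
score = score * (t + t)
k = []
for n in score:
    k.append((t + score) % n)
if 25 >= depth:
    depth = depth - 16 % depth
t = k
depth = depth[t]
for k in depth:
    score = score - (6 - depth)
    k = k - score // score
depth = t >= k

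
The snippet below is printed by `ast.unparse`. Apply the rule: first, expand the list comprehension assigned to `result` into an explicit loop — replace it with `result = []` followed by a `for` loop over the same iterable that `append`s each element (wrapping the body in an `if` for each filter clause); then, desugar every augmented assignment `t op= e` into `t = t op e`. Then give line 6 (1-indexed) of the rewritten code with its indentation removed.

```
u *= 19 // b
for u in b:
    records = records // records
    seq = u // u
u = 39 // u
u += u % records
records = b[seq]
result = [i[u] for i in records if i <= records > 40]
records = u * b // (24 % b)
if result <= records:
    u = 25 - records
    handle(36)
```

u = u + u % records

Transformed code:
u = u * (19 // b)
for u in b:
    records = records // records
    seq = u // u
u = 39 // u
u = u + u % records
records = b[seq]
result = []
for i in records:
    if i <= records > 40:
        result.append(i[u])
records = u * b // (24 % b)
if result <= records:
    u = 25 - records
    handle(36)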